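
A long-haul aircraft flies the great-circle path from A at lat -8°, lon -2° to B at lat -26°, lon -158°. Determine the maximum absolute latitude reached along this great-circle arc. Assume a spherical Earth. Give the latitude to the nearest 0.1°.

The great circle lies in the plane with unit normal n̂ = (p₁ × p₂)/|p₁ × p₂|.
Here n̂_z ≈ -0.549; the vertex latitude is φ_max = arccos|n̂_z| ≈ 56.7°.
Check via Clairaut: cos φ_max = |cos φ₁| · sin C = cos(8.0°)·sin(146.3°) ≈ 0.549, again giving ≈ 56.7°.

≈ -56.7°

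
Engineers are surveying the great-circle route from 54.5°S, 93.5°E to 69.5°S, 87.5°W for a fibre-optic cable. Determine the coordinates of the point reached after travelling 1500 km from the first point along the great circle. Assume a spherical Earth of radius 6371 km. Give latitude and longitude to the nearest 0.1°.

≈ 68.0°S, 93.8°E

From cos δ = sin φ₁ sin φ₂ + cos φ₁ cos φ₂ cos Δλ, the central angle is δ ≈ 0.977 rad (56.0°). The total great-circle distance is δ·R ≈ 0.977 × 6371 ≈ 6227 km, so the target fraction is f = 1500/6227 ≈ 0.241.
Interpolate at f ≈ 0.241 with slerp weights a = sin((1−f)δ)/sin δ ≈ 0.815, b = sin(fδ)/sin δ ≈ 0.281.
p = a·p₁ + b·p₂ ≈ (-0.025, 0.374, -0.927); φ = arcsin(p_z) ≈ -67.99°, λ = atan2(p_y, p_x) ≈ 93.76°.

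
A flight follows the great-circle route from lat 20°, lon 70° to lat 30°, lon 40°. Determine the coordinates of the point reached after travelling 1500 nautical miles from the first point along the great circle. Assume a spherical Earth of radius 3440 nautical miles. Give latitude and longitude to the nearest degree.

≈ lat 29°, lon 44°

Convert each endpoint to a unit vector on the sphere (x = cos φ cos λ, y = cos φ sin λ, z = sin φ).
The central angle between the endpoints is δ = arccos(p₁·p₂) ≈ 0.504 rad (28.9°). The total great-circle distance is δ·R ≈ 0.504 × 3440 ≈ 1733 nmi, so the target fraction is f = 1500/1733 ≈ 0.866.
Interpolate at f ≈ 0.866 with slerp weights a = sin((1−f)δ)/sin δ ≈ 0.140, b = sin(fδ)/sin δ ≈ 0.875.
p = a·p₁ + b·p₂ ≈ (0.626, 0.611, 0.485); φ = arcsin(p_z) ≈ 29.04°, λ = atan2(p_y, p_x) ≈ 44.32°.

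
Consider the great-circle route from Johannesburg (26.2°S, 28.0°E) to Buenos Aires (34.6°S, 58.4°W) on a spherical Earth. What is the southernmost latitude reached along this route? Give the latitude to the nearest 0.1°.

The great circle lies in the plane with unit normal n̂ = (p₁ × p₂)/|p₁ × p₂|.
Here n̂_z ≈ -0.772; the vertex latitude is φ_max = arccos|n̂_z| ≈ 39.5°.
Check via Clairaut: cos φ_max = |cos φ₁| · sin C = cos(26.2°)·sin(120.6°) ≈ 0.772, again giving ≈ 39.5°.

≈ 39.5°S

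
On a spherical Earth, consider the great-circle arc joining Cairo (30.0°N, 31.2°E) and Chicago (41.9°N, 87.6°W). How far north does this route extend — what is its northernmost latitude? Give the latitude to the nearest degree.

The great circle lies in the plane with unit normal n̂ = (p₁ × p₂)/|p₁ × p₂|.
Here n̂_z ≈ -0.565; the vertex latitude is φ_max = arccos|n̂_z| ≈ 55.6°.
Check via Clairaut: cos φ_max = |cos φ₁| · sin C = cos(30.0°)·sin(40.7°) ≈ 0.565, again giving ≈ 55.6°.

≈ 56°N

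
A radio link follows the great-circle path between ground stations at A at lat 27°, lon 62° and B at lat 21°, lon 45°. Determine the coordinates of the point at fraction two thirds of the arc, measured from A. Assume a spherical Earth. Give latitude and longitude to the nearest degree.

≈ lat 23°, lon 50°

From cos δ = sin φ₁ sin φ₂ + cos φ₁ cos φ₂ cos Δλ, the central angle is δ ≈ 0.290 rad (16.6°).
Interpolate at f = 2/3 with slerp weights a = sin((1−f)δ)/sin δ ≈ 0.338, b = sin(fδ)/sin δ ≈ 0.672.
p = a·p₁ + b·p₂ ≈ (0.585, 0.709, 0.394); φ = arcsin(p_z) ≈ 23.21°, λ = atan2(p_y, p_x) ≈ 50.49°.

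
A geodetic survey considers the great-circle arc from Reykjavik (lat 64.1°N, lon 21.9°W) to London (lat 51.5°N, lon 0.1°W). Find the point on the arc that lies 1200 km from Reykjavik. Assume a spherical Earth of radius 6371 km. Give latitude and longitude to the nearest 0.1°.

Write both endpoints as unit vectors p₁, p₂ with components (cos φ cos λ, cos φ sin λ, sin φ).
The central angle between the endpoints is δ = arccos(p₁·p₂) ≈ 0.296 rad (17.0°). The total great-circle distance is δ·R ≈ 0.296 × 6371 ≈ 1887 km, so the target fraction is f = 1200/1887 ≈ 0.636.
Interpolate at f ≈ 0.636 with slerp weights a = sin((1−f)δ)/sin δ ≈ 0.369, b = sin(fδ)/sin δ ≈ 0.642.
p = a·p₁ + b·p₂ ≈ (0.549, -0.061, 0.834); φ = arcsin(p_z) ≈ 56.48°, λ = atan2(p_y, p_x) ≈ -6.32°.

≈ lat 56.5°N, lon 6.3°W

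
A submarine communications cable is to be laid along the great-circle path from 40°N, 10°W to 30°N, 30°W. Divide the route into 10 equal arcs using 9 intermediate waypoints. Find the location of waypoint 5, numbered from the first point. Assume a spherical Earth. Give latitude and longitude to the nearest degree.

Convert each endpoint to a unit vector on the sphere (x = cos φ cos λ, y = cos φ sin λ, z = sin φ).
The central angle between the endpoints is δ = arccos(p₁·p₂) ≈ 0.334 rad (19.1°).
Interpolate at f = 5/10 with slerp weights a = sin((1−f)δ)/sin δ ≈ 0.507, b = sin(fδ)/sin δ ≈ 0.507.
p = a·p₁ + b·p₂ ≈ (0.763, -0.287, 0.579); φ = arcsin(p_z) ≈ 35.41°, λ = atan2(p_y, p_x) ≈ -20.62°.

≈ 35°N, 21°W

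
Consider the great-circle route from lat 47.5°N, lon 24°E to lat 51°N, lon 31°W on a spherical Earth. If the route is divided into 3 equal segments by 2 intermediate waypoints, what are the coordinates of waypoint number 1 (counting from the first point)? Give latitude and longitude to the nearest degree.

≈ lat 52°N, lon 7°E

Write both endpoints as unit vectors p₁, p₂ with components (cos φ cos λ, cos φ sin λ, sin φ).
The central angle between the endpoints is δ = arccos(p₁·p₂) ≈ 0.615 rad (35.2°).
Interpolate at f = 1/3 with slerp weights a = sin((1−f)δ)/sin δ ≈ 0.691, b = sin(fδ)/sin δ ≈ 0.353.
p = a·p₁ + b·p₂ ≈ (0.617, 0.075, 0.784); φ = arcsin(p_z) ≈ 51.59°, λ = atan2(p_y, p_x) ≈ 6.98°.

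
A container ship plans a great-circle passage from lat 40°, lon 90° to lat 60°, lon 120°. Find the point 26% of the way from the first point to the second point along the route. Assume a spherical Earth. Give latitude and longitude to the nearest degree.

≈ lat 46°, lon 96°

From cos δ = sin φ₁ sin φ₂ + cos φ₁ cos φ₂ cos Δλ, the central angle is δ ≈ 0.477 rad (27.3°).
Interpolate at f = 0.26 with slerp weights a = sin((1−f)δ)/sin δ ≈ 0.753, b = sin(fδ)/sin δ ≈ 0.269.
p = a·p₁ + b·p₂ ≈ (-0.067, 0.693, 0.717); φ = arcsin(p_z) ≈ 45.83°, λ = atan2(p_y, p_x) ≈ 95.55°.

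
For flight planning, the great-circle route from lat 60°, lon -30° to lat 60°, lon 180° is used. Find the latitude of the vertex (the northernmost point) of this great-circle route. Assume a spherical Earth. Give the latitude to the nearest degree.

≈ 82°

The great circle lies in the plane with unit normal n̂ = (p₁ × p₂)/|p₁ × p₂|.
Here n̂_z ≈ -0.148; the vertex latitude is φ_max = arccos|n̂_z| ≈ 81.5°.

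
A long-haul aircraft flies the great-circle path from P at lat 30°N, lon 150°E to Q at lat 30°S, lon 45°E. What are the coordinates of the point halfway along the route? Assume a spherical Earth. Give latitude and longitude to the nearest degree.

From cos δ = sin φ₁ sin φ₂ + cos φ₁ cos φ₂ cos Δλ, the central angle is δ ≈ 2.031 rad (116.4°).
Interpolate at f = 1/2 with slerp weights a = sin((1−f)δ)/sin δ ≈ 0.948, b = sin(fδ)/sin δ ≈ 0.948.
p = a·p₁ + b·p₂ ≈ (-0.131, 0.991, 0.000); φ = arcsin(p_z) ≈ 0.00°, λ = atan2(p_y, p_x) ≈ 97.50°.

≈ lat 0°N, lon 98°E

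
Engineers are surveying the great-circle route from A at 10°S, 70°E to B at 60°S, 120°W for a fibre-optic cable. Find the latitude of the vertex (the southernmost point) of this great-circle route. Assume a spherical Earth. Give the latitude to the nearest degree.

The great circle lies in the plane with unit normal n̂ = (p₁ × p₂)/|p₁ × p₂|.
Here n̂_z ≈ +0.091; the vertex latitude is φ_max = arccos|n̂_z| ≈ 84.8°.
Check via Clairaut: cos φ_max = |cos φ₁| · sin C = cos(10.0°)·sin(174.7°) ≈ 0.091, again giving ≈ 84.8°.

≈ 85°S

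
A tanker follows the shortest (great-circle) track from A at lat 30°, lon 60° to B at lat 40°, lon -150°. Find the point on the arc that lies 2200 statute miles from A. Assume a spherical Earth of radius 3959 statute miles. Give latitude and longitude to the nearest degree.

≈ lat 58°, lon 83°

Write both endpoints as unit vectors p₁, p₂ with components (cos φ cos λ, cos φ sin λ, sin φ).
The central angle between the endpoints is δ = arccos(p₁·p₂) ≈ 1.827 rad (104.7°). The total great-circle distance is δ·R ≈ 1.827 × 3959 ≈ 7232 mi, so the target fraction is f = 2200/7232 ≈ 0.304.
Interpolate at f ≈ 0.304 with slerp weights a = sin((1−f)δ)/sin δ ≈ 0.988, b = sin(fδ)/sin δ ≈ 0.545.
p = a·p₁ + b·p₂ ≈ (0.066, 0.532, 0.844); φ = arcsin(p_z) ≈ 57.60°, λ = atan2(p_y, p_x) ≈ 82.94°.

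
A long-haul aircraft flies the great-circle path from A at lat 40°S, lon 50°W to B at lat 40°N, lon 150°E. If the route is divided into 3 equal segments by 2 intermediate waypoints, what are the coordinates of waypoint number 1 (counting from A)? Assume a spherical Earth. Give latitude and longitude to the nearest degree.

From cos δ = sin φ₁ sin φ₂ + cos φ₁ cos φ₂ cos Δλ, the central angle is δ ≈ 2.875 rad (164.7°).
Interpolate at f = 1/3 with slerp weights a = sin((1−f)δ)/sin δ ≈ 3.568, b = sin(fδ)/sin δ ≈ 3.103.
p = a·p₁ + b·p₂ ≈ (-0.302, -0.905, -0.299); φ = arcsin(p_z) ≈ -17.40°, λ = atan2(p_y, p_x) ≈ -108.42°.

≈ lat 17°S, lon 108°W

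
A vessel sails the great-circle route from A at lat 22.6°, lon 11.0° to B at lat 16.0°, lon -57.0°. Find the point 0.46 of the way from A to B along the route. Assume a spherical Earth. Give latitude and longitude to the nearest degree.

Convert each endpoint to a unit vector on the sphere (x = cos φ cos λ, y = cos φ sin λ, z = sin φ).
The central angle between the endpoints is δ = arccos(p₁·p₂) ≈ 1.117 rad (64.0°).
Interpolate at f = 0.46 with slerp weights a = sin((1−f)δ)/sin δ ≈ 0.631, b = sin(fδ)/sin δ ≈ 0.547.
p = a·p₁ + b·p₂ ≈ (0.858, -0.330, 0.393); φ = arcsin(p_z) ≈ 23.16°, λ = atan2(p_y, p_x) ≈ -21.01°.

≈ lat 23°, lon -21°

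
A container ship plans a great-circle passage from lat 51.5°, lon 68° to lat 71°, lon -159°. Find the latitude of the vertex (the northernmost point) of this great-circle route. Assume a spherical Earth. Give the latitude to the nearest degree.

The great circle lies in the plane with unit normal n̂ = (p₁ × p₂)/|p₁ × p₂|.
Here n̂_z ≈ +0.186; the vertex latitude is φ_max = arccos|n̂_z| ≈ 79.3°.
Check via Clairaut: cos φ_max = |cos φ₁| · sin C = cos(51.5°)·sin(17.3°) ≈ 0.186, again giving ≈ 79.3°.

≈ 79°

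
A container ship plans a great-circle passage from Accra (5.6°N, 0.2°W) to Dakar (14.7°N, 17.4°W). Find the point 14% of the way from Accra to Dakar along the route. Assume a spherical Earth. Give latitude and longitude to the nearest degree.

≈ 7°N, 3°W

Write both endpoints as unit vectors p₁, p₂ with components (cos φ cos λ, cos φ sin λ, sin φ).
The central angle between the endpoints is δ = arccos(p₁·p₂) ≈ 0.335 rad (19.2°).
Interpolate at f = 0.14 with slerp weights a = sin((1−f)δ)/sin δ ≈ 0.864, b = sin(fδ)/sin δ ≈ 0.143.
p = a·p₁ + b·p₂ ≈ (0.992, -0.044, 0.121); φ = arcsin(p_z) ≈ 6.92°, λ = atan2(p_y, p_x) ≈ -2.55°.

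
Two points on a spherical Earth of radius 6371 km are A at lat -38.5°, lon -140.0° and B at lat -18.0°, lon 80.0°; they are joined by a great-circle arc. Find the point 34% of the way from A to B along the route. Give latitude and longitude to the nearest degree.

Write both endpoints as unit vectors p₁, p₂ with components (cos φ cos λ, cos φ sin λ, sin φ).
The central angle between the endpoints is δ = arccos(p₁·p₂) ≈ 1.958 rad (112.2°).
Interpolate at f = 0.34 with slerp weights a = sin((1−f)δ)/sin δ ≈ 1.038, b = sin(fδ)/sin δ ≈ 0.667.
p = a·p₁ + b·p₂ ≈ (-0.512, 0.102, -0.853); φ = arcsin(p_z) ≈ -58.50°, λ = atan2(p_y, p_x) ≈ 168.70°.

≈ lat -58°, lon 169°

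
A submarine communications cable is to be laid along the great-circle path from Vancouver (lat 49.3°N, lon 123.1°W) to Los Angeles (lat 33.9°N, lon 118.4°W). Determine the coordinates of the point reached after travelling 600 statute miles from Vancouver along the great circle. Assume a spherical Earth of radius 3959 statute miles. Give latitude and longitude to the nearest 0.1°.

Convert each endpoint to a unit vector on the sphere (x = cos φ cos λ, y = cos φ sin λ, z = sin φ).
The central angle between the endpoints is δ = arccos(p₁·p₂) ≈ 0.276 rad (15.8°). The total great-circle distance is δ·R ≈ 0.276 × 3959 ≈ 1091 mi, so the target fraction is f = 600/1091 ≈ 0.550.
Interpolate at f ≈ 0.550 with slerp weights a = sin((1−f)δ)/sin δ ≈ 0.455, b = sin(fδ)/sin δ ≈ 0.555.
p = a·p₁ + b·p₂ ≈ (-0.381, -0.653, 0.654); φ = arcsin(p_z) ≈ 40.85°, λ = atan2(p_y, p_x) ≈ -120.24°.

≈ lat 40.9°N, lon 120.2°W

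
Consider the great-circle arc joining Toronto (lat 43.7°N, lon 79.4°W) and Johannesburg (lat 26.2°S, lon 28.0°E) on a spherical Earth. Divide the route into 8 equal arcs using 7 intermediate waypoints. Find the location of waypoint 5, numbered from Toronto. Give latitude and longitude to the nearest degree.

Convert each endpoint to a unit vector on the sphere (x = cos φ cos λ, y = cos φ sin λ, z = sin φ).
The central angle between the endpoints is δ = arccos(p₁·p₂) ≈ 2.093 rad (119.9°).
Interpolate at f = 5/8 with slerp weights a = sin((1−f)δ)/sin δ ≈ 0.816, b = sin(fδ)/sin δ ≈ 1.114.
p = a·p₁ + b·p₂ ≈ (0.991, -0.110, 0.071); φ = arcsin(p_z) ≈ 4.10°, λ = atan2(p_y, p_x) ≈ -6.34°.

≈ lat 4°N, lon 6°W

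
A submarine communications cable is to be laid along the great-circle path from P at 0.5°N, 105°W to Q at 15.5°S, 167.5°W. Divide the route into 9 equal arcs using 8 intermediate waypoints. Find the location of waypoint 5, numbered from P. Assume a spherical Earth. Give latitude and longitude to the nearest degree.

≈ 10°S, 139°W

Convert each endpoint to a unit vector on the sphere (x = cos φ cos λ, y = cos φ sin λ, z = sin φ).
The central angle between the endpoints is δ = arccos(p₁·p₂) ≈ 1.112 rad (63.7°).
Interpolate at f = 5/9 with slerp weights a = sin((1−f)δ)/sin δ ≈ 0.529, b = sin(fδ)/sin δ ≈ 0.646.
p = a·p₁ + b·p₂ ≈ (-0.745, -0.646, -0.168); φ = arcsin(p_z) ≈ -9.67°, λ = atan2(p_y, p_x) ≈ -139.07°.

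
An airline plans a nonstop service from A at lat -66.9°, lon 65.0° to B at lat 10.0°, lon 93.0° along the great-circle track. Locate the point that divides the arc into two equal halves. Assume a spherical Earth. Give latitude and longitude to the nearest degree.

≈ lat -29°, lon 85°

Write both endpoints as unit vectors p₁, p₂ with components (cos φ cos λ, cos φ sin λ, sin φ).
The central angle between the endpoints is δ = arccos(p₁·p₂) ≈ 1.388 rad (79.5°).
Interpolate at f = 1/2 with slerp weights a = sin((1−f)δ)/sin δ ≈ 0.651, b = sin(fδ)/sin δ ≈ 0.651.
p = a·p₁ + b·p₂ ≈ (0.074, 0.871, -0.485); φ = arcsin(p_z) ≈ -29.04°, λ = atan2(p_y, p_x) ≈ 85.12°.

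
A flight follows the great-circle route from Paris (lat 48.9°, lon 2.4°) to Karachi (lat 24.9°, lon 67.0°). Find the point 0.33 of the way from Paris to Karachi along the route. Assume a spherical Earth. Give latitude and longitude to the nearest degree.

≈ lat 45°, lon 29°

Write both endpoints as unit vectors p₁, p₂ with components (cos φ cos λ, cos φ sin λ, sin φ).
The central angle between the endpoints is δ = arccos(p₁·p₂) ≈ 0.961 rad (55.0°).
Interpolate at f = 0.33 with slerp weights a = sin((1−f)δ)/sin δ ≈ 0.732, b = sin(fδ)/sin δ ≈ 0.380.
p = a·p₁ + b·p₂ ≈ (0.616, 0.338, 0.712); φ = arcsin(p_z) ≈ 45.39°, λ = atan2(p_y, p_x) ≈ 28.75°.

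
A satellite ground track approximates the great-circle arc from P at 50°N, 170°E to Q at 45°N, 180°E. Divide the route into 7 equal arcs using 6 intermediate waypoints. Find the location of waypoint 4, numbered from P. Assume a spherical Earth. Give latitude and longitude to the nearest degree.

Convert each endpoint to a unit vector on the sphere (x = cos φ cos λ, y = cos φ sin λ, z = sin φ).
The central angle between the endpoints is δ = arccos(p₁·p₂) ≈ 0.146 rad (8.4°).
Interpolate at f = 4/7 with slerp weights a = sin((1−f)δ)/sin δ ≈ 0.430, b = sin(fδ)/sin δ ≈ 0.573.
p = a·p₁ + b·p₂ ≈ (-0.677, 0.048, 0.734); φ = arcsin(p_z) ≈ 47.25°, λ = atan2(p_y, p_x) ≈ 175.95°.

≈ 47°N, 176°E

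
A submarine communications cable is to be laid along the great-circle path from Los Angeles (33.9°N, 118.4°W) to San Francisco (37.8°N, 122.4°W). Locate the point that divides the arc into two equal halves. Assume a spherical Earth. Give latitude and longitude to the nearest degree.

≈ 36°N, 120°W

Convert each endpoint to a unit vector on the sphere (x = cos φ cos λ, y = cos φ sin λ, z = sin φ).
The central angle between the endpoints is δ = arccos(p₁·p₂) ≈ 0.088 rad (5.1°).
Interpolate at f = 1/2 with slerp weights a = sin((1−f)δ)/sin δ ≈ 0.500, b = sin(fδ)/sin δ ≈ 0.500.
p = a·p₁ + b·p₂ ≈ (-0.409, -0.699, 0.586); φ = arcsin(p_z) ≈ 35.87°, λ = atan2(p_y, p_x) ≈ -120.35°.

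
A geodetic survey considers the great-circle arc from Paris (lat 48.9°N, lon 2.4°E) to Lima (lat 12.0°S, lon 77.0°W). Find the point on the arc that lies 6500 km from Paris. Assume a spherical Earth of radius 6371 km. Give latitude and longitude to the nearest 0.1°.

≈ lat 14.0°N, lon 55.3°W

From cos δ = sin φ₁ sin φ₂ + cos φ₁ cos φ₂ cos Δλ, the central angle is δ ≈ 1.609 rad (92.2°). The total great-circle distance is δ·R ≈ 1.609 × 6371 ≈ 10252 km, so the target fraction is f = 6500/10252 ≈ 0.634.
Interpolate at f ≈ 0.634 with slerp weights a = sin((1−f)δ)/sin δ ≈ 0.556, b = sin(fδ)/sin δ ≈ 0.853.
p = a·p₁ + b·p₂ ≈ (0.553, -0.798, 0.242); φ = arcsin(p_z) ≈ 13.98°, λ = atan2(p_y, p_x) ≈ -55.27°.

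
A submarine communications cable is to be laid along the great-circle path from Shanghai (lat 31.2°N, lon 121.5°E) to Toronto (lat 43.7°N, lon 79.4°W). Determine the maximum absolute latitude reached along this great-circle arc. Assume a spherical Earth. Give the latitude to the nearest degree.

≈ 77°N

The great circle lies in the plane with unit normal n̂ = (p₁ × p₂)/|p₁ × p₂|.
Here n̂_z ≈ +0.226; the vertex latitude is φ_max = arccos|n̂_z| ≈ 76.9°.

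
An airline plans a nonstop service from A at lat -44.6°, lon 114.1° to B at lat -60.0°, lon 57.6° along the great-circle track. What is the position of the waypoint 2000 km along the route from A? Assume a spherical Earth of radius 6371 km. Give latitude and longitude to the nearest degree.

Write both endpoints as unit vectors p₁, p₂ with components (cos φ cos λ, cos φ sin λ, sin φ).
The central angle between the endpoints is δ = arccos(p₁·p₂) ≈ 0.636 rad (36.4°). The total great-circle distance is δ·R ≈ 0.636 × 6371 ≈ 4051 km, so the target fraction is f = 2000/4051 ≈ 0.494.
Interpolate at f ≈ 0.494 with slerp weights a = sin((1−f)δ)/sin δ ≈ 0.533, b = sin(fδ)/sin δ ≈ 0.520.
p = a·p₁ + b·p₂ ≈ (-0.016, 0.566, -0.824); φ = arcsin(p_z) ≈ -55.53°, λ = atan2(p_y, p_x) ≈ 91.58°.

≈ lat -56°, lon 92°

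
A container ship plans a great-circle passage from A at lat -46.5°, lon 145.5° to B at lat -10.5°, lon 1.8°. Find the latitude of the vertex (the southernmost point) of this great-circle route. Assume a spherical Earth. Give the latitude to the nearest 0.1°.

The great circle lies in the plane with unit normal n̂ = (p₁ × p₂)/|p₁ × p₂|.
Here n̂_z ≈ -0.440; the vertex latitude is φ_max = arccos|n̂_z| ≈ 63.9°.

≈ -63.9°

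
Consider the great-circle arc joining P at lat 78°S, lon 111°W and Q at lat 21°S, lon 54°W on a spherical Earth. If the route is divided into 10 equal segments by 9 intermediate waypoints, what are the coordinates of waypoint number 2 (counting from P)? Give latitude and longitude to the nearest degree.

Write both endpoints as unit vectors p₁, p₂ with components (cos φ cos λ, cos φ sin λ, sin φ).
The central angle between the endpoints is δ = arccos(p₁·p₂) ≈ 1.097 rad (62.9°).
Interpolate at f = 2/10 with slerp weights a = sin((1−f)δ)/sin δ ≈ 0.864, b = sin(fδ)/sin δ ≈ 0.245.
p = a·p₁ + b·p₂ ≈ (0.070, -0.353, -0.933); φ = arcsin(p_z) ≈ -68.94°, λ = atan2(p_y, p_x) ≈ -78.80°.

≈ lat 69°S, lon 79°W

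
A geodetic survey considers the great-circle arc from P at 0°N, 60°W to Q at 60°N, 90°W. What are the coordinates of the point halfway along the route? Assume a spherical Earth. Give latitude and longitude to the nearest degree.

The haversine formula gives a central angle δ ≈ 1.123 rad (64.3°) between the endpoints.
Interpolate at f = 1/2 with slerp weights a = sin((1−f)δ)/sin δ ≈ 0.591, b = sin(fδ)/sin δ ≈ 0.591.
p = a·p₁ + b·p₂ ≈ (0.295, -0.807, 0.512); φ = arcsin(p_z) ≈ 30.77°, λ = atan2(p_y, p_x) ≈ -69.90°.

≈ 31°N, 70°W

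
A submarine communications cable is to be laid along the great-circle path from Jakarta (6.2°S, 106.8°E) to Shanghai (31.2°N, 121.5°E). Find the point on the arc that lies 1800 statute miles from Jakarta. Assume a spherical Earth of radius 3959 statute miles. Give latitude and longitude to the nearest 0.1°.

≈ 18.3°N, 115.8°E

Write both endpoints as unit vectors p₁, p₂ with components (cos φ cos λ, cos φ sin λ, sin φ).
The central angle between the endpoints is δ = arccos(p₁·p₂) ≈ 0.697 rad (40.0°). The total great-circle distance is δ·R ≈ 0.697 × 3959 ≈ 2761 mi, so the target fraction is f = 1800/2761 ≈ 0.652.
Interpolate at f ≈ 0.652 with slerp weights a = sin((1−f)δ)/sin δ ≈ 0.374, b = sin(fδ)/sin δ ≈ 0.684.
p = a·p₁ + b·p₂ ≈ (-0.413, 0.855, 0.314); φ = arcsin(p_z) ≈ 18.29°, λ = atan2(p_y, p_x) ≈ 115.79°.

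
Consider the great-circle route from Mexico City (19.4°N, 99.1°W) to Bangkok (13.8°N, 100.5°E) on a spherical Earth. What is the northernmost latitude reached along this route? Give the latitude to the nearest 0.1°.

≈ 60.4°N

The great circle lies in the plane with unit normal n̂ = (p₁ × p₂)/|p₁ × p₂|.
Here n̂_z ≈ -0.495; the vertex latitude is φ_max = arccos|n̂_z| ≈ 60.4°.
Check via Clairaut: cos φ_max = |cos φ₁| · sin C = cos(19.4°)·sin(31.6°) ≈ 0.495, again giving ≈ 60.4°.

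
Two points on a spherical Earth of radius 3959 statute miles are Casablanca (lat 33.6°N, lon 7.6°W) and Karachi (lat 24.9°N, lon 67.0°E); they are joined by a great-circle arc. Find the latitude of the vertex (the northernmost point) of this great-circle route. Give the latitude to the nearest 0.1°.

The great circle lies in the plane with unit normal n̂ = (p₁ × p₂)/|p₁ × p₂|.
Here n̂_z ≈ +0.808; the vertex latitude is φ_max = arccos|n̂_z| ≈ 36.1°.

≈ 36.1°N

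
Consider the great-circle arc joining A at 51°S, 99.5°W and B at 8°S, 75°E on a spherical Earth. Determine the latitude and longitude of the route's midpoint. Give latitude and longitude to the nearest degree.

Write both endpoints as unit vectors p₁, p₂ with components (cos φ cos λ, cos φ sin λ, sin φ).
The central angle between the endpoints is δ = arccos(p₁·p₂) ≈ 2.109 rad (120.8°).
Interpolate at f = 1/2 with slerp weights a = sin((1−f)δ)/sin δ ≈ 1.012, b = sin(fδ)/sin δ ≈ 1.012.
p = a·p₁ + b·p₂ ≈ (0.154, 0.340, -0.928); φ = arcsin(p_z) ≈ -68.08°, λ = atan2(p_y, p_x) ≈ 65.59°.

≈ 68°S, 66°E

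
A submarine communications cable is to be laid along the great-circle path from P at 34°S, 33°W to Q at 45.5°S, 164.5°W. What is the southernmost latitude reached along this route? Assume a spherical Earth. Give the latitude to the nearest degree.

The great circle lies in the plane with unit normal n̂ = (p₁ × p₂)/|p₁ × p₂|.
Here n̂_z ≈ -0.435; the vertex latitude is φ_max = arccos|n̂_z| ≈ 64.2°.
Check via Clairaut: cos φ_max = |cos φ₁| · sin C = cos(34.0°)·sin(148.3°) ≈ 0.435, again giving ≈ 64.2°.

≈ 64°S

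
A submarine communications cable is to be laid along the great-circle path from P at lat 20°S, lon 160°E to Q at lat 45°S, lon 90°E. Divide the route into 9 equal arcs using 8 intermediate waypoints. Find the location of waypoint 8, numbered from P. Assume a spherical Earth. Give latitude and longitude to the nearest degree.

≈ lat 45°S, lon 100°E

Write both endpoints as unit vectors p₁, p₂ with components (cos φ cos λ, cos φ sin λ, sin φ).
The central angle between the endpoints is δ = arccos(p₁·p₂) ≈ 1.083 rad (62.0°).
Interpolate at f = 8/9 with slerp weights a = sin((1−f)δ)/sin δ ≈ 0.136, b = sin(fδ)/sin δ ≈ 0.929.
p = a·p₁ + b·p₂ ≈ (-0.120, 0.701, -0.703); φ = arcsin(p_z) ≈ -44.70°, λ = atan2(p_y, p_x) ≈ 99.72°.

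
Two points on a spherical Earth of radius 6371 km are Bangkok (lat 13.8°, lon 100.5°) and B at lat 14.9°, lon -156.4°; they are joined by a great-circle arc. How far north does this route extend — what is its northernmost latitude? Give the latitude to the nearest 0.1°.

≈ 22.4°

The great circle lies in the plane with unit normal n̂ = (p₁ × p₂)/|p₁ × p₂|.
Here n̂_z ≈ +0.925; the vertex latitude is φ_max = arccos|n̂_z| ≈ 22.4°.
Check via Clairaut: cos φ_max = |cos φ₁| · sin C = cos(13.8°)·sin(72.2°) ≈ 0.925, again giving ≈ 22.4°.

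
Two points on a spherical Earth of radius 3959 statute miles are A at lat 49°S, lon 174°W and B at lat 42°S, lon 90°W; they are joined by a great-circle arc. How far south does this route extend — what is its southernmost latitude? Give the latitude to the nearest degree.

≈ 54°S

The great circle lies in the plane with unit normal n̂ = (p₁ × p₂)/|p₁ × p₂|.
Here n̂_z ≈ +0.583; the vertex latitude is φ_max = arccos|n̂_z| ≈ 54.3°.
Check via Clairaut: cos φ_max = |cos φ₁| · sin C = cos(49.0°)·sin(117.2°) ≈ 0.583, again giving ≈ 54.3°.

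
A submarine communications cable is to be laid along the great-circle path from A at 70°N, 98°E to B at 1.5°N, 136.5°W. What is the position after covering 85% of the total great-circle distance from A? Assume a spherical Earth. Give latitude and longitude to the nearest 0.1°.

Convert each endpoint to a unit vector on the sphere (x = cos φ cos λ, y = cos φ sin λ, z = sin φ).
The central angle between the endpoints is δ = arccos(p₁·p₂) ≈ 1.746 rad (100.0°).
Interpolate at f = 0.85 with slerp weights a = sin((1−f)δ)/sin δ ≈ 0.263, b = sin(fδ)/sin δ ≈ 1.012.
p = a·p₁ + b·p₂ ≈ (-0.746, -0.607, 0.273); φ = arcsin(p_z) ≈ 15.87°, λ = atan2(p_y, p_x) ≈ -140.86°.

≈ 15.9°N, 140.9°W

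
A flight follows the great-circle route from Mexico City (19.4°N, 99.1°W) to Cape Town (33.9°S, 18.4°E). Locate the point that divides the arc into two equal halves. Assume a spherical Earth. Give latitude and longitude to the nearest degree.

Write both endpoints as unit vectors p₁, p₂ with components (cos φ cos λ, cos φ sin λ, sin φ).
The central angle between the endpoints is δ = arccos(p₁·p₂) ≈ 2.149 rad (123.1°).
Interpolate at f = 1/2 with slerp weights a = sin((1−f)δ)/sin δ ≈ 1.050, b = sin(fδ)/sin δ ≈ 1.050.
p = a·p₁ + b·p₂ ≈ (0.671, -0.703, -0.237); φ = arcsin(p_z) ≈ -13.71°, λ = atan2(p_y, p_x) ≈ -46.36°.

≈ 14°S, 46°W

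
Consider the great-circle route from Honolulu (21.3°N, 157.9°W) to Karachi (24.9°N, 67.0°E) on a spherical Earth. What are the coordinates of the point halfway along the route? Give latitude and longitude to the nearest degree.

≈ 48°N, 136°E

Write both endpoints as unit vectors p₁, p₂ with components (cos φ cos λ, cos φ sin λ, sin φ).
The central angle between the endpoints is δ = arccos(p₁·p₂) ≈ 2.033 rad (116.5°).
Interpolate at f = 1/2 with slerp weights a = sin((1−f)δ)/sin δ ≈ 0.950, b = sin(fδ)/sin δ ≈ 0.950.
p = a·p₁ + b·p₂ ≈ (-0.483, 0.460, 0.745); φ = arcsin(p_z) ≈ 48.15°, λ = atan2(p_y, p_x) ≈ 136.41°.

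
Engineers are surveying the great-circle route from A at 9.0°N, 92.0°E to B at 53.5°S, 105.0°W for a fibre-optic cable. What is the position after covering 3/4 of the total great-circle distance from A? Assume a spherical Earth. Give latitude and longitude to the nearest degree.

≈ 76°S, 172°W

Write both endpoints as unit vectors p₁, p₂ with components (cos φ cos λ, cos φ sin λ, sin φ).
The central angle between the endpoints is δ = arccos(p₁·p₂) ≈ 2.329 rad (133.4°).
Interpolate at f = 3/4 with slerp weights a = sin((1−f)δ)/sin δ ≈ 0.757, b = sin(fδ)/sin δ ≈ 1.356.
p = a·p₁ + b·p₂ ≈ (-0.235, -0.032, -0.972); φ = arcsin(p_z) ≈ -76.29°, λ = atan2(p_y, p_x) ≈ -172.35°.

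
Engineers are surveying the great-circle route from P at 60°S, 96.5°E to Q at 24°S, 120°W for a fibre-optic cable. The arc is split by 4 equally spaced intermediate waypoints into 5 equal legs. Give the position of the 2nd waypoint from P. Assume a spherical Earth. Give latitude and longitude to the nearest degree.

Write both endpoints as unit vectors p₁, p₂ with components (cos φ cos λ, cos φ sin λ, sin φ).
The central angle between the endpoints is δ = arccos(p₁·p₂) ≈ 1.586 rad (90.9°).
Interpolate at f = 2/5 with slerp weights a = sin((1−f)δ)/sin δ ≈ 0.814, b = sin(fδ)/sin δ ≈ 0.593.
p = a·p₁ + b·p₂ ≈ (-0.317, -0.064, -0.946); φ = arcsin(p_z) ≈ -71.14°, λ = atan2(p_y, p_x) ≈ -168.52°.

≈ 71°S, 169°W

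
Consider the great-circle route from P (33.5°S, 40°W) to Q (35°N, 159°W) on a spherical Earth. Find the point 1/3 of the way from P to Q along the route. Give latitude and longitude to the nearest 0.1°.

Convert each endpoint to a unit vector on the sphere (x = cos φ cos λ, y = cos φ sin λ, z = sin φ).
The central angle between the endpoints is δ = arccos(p₁·p₂) ≈ 2.275 rad (130.4°).
Interpolate at f = 1/3 with slerp weights a = sin((1−f)δ)/sin δ ≈ 1.311, b = sin(fδ)/sin δ ≈ 0.903.
p = a·p₁ + b·p₂ ≈ (0.147, -0.968, -0.206); φ = arcsin(p_z) ≈ -11.86°, λ = atan2(p_y, p_x) ≈ -81.37°.

≈ (11.9°S, 81.4°W)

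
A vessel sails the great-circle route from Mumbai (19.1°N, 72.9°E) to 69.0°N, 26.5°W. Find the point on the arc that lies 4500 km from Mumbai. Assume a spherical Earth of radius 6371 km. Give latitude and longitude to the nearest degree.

Convert each endpoint to a unit vector on the sphere (x = cos φ cos λ, y = cos φ sin λ, z = sin φ).
The central angle between the endpoints is δ = arccos(p₁·p₂) ≈ 1.318 rad (75.5°). The total great-circle distance is δ·R ≈ 1.318 × 6371 ≈ 8397 km, so the target fraction is f = 4500/8397 ≈ 0.536.
Interpolate at f ≈ 0.536 with slerp weights a = sin((1−f)δ)/sin δ ≈ 0.593, b = sin(fδ)/sin δ ≈ 0.670.
p = a·p₁ + b·p₂ ≈ (0.380, 0.428, 0.820); φ = arcsin(p_z) ≈ 55.07°, λ = atan2(p_y, p_x) ≈ 48.45°.

≈ 55°N, 48°E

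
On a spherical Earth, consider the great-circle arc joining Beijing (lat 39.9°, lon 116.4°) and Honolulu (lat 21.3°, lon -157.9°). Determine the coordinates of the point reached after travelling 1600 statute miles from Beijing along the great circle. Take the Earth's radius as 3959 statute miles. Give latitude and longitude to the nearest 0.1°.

Write both endpoints as unit vectors p₁, p₂ with components (cos φ cos λ, cos φ sin λ, sin φ).
The central angle between the endpoints is δ = arccos(p₁·p₂) ≈ 1.280 rad (73.3°). The total great-circle distance is δ·R ≈ 1.280 × 3959 ≈ 5068 mi, so the target fraction is f = 1600/5068 ≈ 0.316.
Interpolate at f ≈ 0.316 with slerp weights a = sin((1−f)δ)/sin δ ≈ 0.802, b = sin(fδ)/sin δ ≈ 0.410.
p = a·p₁ + b·p₂ ≈ (-0.628, 0.407, 0.663); φ = arcsin(p_z) ≈ 41.56°, λ = atan2(p_y, p_x) ≈ 147.04°.

≈ lat 41.6°, lon 147.0°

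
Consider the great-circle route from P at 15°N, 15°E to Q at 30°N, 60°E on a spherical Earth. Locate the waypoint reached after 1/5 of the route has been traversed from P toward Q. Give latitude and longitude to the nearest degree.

≈ 19°N, 23°E

Write both endpoints as unit vectors p₁, p₂ with components (cos φ cos λ, cos φ sin λ, sin φ).
The central angle between the endpoints is δ = arccos(p₁·p₂) ≈ 0.766 rad (43.9°).
Interpolate at f = 1/5 with slerp weights a = sin((1−f)δ)/sin δ ≈ 0.830, b = sin(fδ)/sin δ ≈ 0.220.
p = a·p₁ + b·p₂ ≈ (0.869, 0.372, 0.325); φ = arcsin(p_z) ≈ 18.95°, λ = atan2(p_y, p_x) ≈ 23.19°.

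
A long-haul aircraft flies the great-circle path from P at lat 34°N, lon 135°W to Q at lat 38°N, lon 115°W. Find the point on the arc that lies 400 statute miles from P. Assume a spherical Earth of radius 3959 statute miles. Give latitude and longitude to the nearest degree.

≈ lat 36°N, lon 128°W

Convert each endpoint to a unit vector on the sphere (x = cos φ cos λ, y = cos φ sin λ, z = sin φ).
The central angle between the endpoints is δ = arccos(p₁·p₂) ≈ 0.290 rad (16.6°). The total great-circle distance is δ·R ≈ 0.290 × 3959 ≈ 1149 mi, so the target fraction is f = 400/1149 ≈ 0.348.
Interpolate at f ≈ 0.348 with slerp weights a = sin((1−f)δ)/sin δ ≈ 0.657, b = sin(fδ)/sin δ ≈ 0.352.
p = a·p₁ + b·p₂ ≈ (-0.503, -0.637, 0.584); φ = arcsin(p_z) ≈ 35.77°, λ = atan2(p_y, p_x) ≈ -128.28°.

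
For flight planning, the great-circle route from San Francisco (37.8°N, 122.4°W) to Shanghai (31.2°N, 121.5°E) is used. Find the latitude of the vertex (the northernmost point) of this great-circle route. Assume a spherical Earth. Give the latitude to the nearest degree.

≈ 53°N

The great circle lies in the plane with unit normal n̂ = (p₁ × p₂)/|p₁ × p₂|.
Here n̂_z ≈ -0.607; the vertex latitude is φ_max = arccos|n̂_z| ≈ 52.6°.
Check via Clairaut: cos φ_max = |cos φ₁| · sin C = cos(37.8°)·sin(50.2°) ≈ 0.607, again giving ≈ 52.6°.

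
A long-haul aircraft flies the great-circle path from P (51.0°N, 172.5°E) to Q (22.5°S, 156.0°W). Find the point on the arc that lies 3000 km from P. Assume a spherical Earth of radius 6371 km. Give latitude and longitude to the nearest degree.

≈ (26°N, 173°W)

From cos δ = sin φ₁ sin φ₂ + cos φ₁ cos φ₂ cos Δλ, the central angle is δ ≈ 1.371 rad (78.6°). The total great-circle distance is δ·R ≈ 1.371 × 6371 ≈ 8735 km, so the target fraction is f = 3000/8735 ≈ 0.343.
Interpolate at f ≈ 0.343 with slerp weights a = sin((1−f)δ)/sin δ ≈ 0.799, b = sin(fδ)/sin δ ≈ 0.463.
p = a·p₁ + b·p₂ ≈ (-0.889, -0.108, 0.444); φ = arcsin(p_z) ≈ 26.37°, λ = atan2(p_y, p_x) ≈ -173.06°.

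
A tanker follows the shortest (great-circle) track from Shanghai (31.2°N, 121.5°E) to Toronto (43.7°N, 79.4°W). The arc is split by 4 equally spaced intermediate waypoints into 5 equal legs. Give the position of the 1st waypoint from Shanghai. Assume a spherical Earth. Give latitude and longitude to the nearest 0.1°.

Convert each endpoint to a unit vector on the sphere (x = cos φ cos λ, y = cos φ sin λ, z = sin φ).
The central angle between the endpoints is δ = arccos(p₁·p₂) ≈ 1.792 rad (102.7°).
Interpolate at f = 1/5 with slerp weights a = sin((1−f)δ)/sin δ ≈ 1.015, b = sin(fδ)/sin δ ≈ 0.360.
p = a·p₁ + b·p₂ ≈ (-0.406, 0.485, 0.775); φ = arcsin(p_z) ≈ 50.76°, λ = atan2(p_y, p_x) ≈ 129.93°.

≈ 50.8°N, 129.9°E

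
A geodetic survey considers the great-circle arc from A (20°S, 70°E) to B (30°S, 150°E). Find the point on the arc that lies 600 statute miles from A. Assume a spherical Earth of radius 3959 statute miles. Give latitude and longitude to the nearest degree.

≈ (24°S, 79°E)

The haversine formula gives a central angle δ ≈ 1.253 rad (71.8°) between the endpoints. The total great-circle distance is δ·R ≈ 1.253 × 3959 ≈ 4961 mi, so the target fraction is f = 600/4961 ≈ 0.121.
Interpolate at f ≈ 0.121 with slerp weights a = sin((1−f)δ)/sin δ ≈ 0.939, b = sin(fδ)/sin δ ≈ 0.159.
p = a·p₁ + b·p₂ ≈ (0.183, 0.898, -0.401); φ = arcsin(p_z) ≈ -23.61°, λ = atan2(p_y, p_x) ≈ 78.51°.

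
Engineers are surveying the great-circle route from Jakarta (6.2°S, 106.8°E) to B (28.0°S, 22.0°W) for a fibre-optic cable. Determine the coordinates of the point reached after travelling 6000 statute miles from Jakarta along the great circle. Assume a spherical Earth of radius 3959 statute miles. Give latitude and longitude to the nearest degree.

≈ (38°S, 16°E)

Write both endpoints as unit vectors p₁, p₂ with components (cos φ cos λ, cos φ sin λ, sin φ).
The central angle between the endpoints is δ = arccos(p₁·p₂) ≈ 2.094 rad (120.0°). The total great-circle distance is δ·R ≈ 2.094 × 3959 ≈ 8289 mi, so the target fraction is f = 6000/8289 ≈ 0.724.
Interpolate at f ≈ 0.724 with slerp weights a = sin((1−f)δ)/sin δ ≈ 0.631, b = sin(fδ)/sin δ ≈ 1.152.
p = a·p₁ + b·p₂ ≈ (0.762, 0.219, -0.609); φ = arcsin(p_z) ≈ -37.53°, λ = atan2(p_y, p_x) ≈ 16.03°.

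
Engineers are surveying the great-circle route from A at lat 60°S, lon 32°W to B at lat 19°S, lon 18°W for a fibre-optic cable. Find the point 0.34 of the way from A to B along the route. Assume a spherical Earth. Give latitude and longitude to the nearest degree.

The haversine formula gives a central angle δ ≈ 0.737 rad (42.2°) between the endpoints.
Interpolate at f = 0.34 with slerp weights a = sin((1−f)δ)/sin δ ≈ 0.696, b = sin(fδ)/sin δ ≈ 0.369.
p = a·p₁ + b·p₂ ≈ (0.627, -0.292, -0.722); φ = arcsin(p_z) ≈ -46.26°, λ = atan2(p_y, p_x) ≈ -24.99°.

≈ lat 46°S, lon 25°W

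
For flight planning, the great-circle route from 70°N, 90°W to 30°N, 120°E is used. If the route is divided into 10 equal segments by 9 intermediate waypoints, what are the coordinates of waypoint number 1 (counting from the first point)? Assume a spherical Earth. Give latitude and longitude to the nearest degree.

The haversine formula gives a central angle δ ≈ 1.356 rad (77.7°) between the endpoints.
Interpolate at f = 1/10 with slerp weights a = sin((1−f)δ)/sin δ ≈ 0.961, b = sin(fδ)/sin δ ≈ 0.138.
p = a·p₁ + b·p₂ ≈ (-0.060, -0.225, 0.973); φ = arcsin(p_z) ≈ 76.53°, λ = atan2(p_y, p_x) ≈ -104.91°.

≈ 77°N, 105°W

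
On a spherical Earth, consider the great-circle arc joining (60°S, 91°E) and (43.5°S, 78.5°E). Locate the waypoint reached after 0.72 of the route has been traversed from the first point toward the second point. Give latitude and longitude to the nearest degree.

≈ (48°S, 81°E)

From cos δ = sin φ₁ sin φ₂ + cos φ₁ cos φ₂ cos Δλ, the central angle is δ ≈ 0.317 rad (18.2°).
Interpolate at f = 0.72 with slerp weights a = sin((1−f)δ)/sin δ ≈ 0.284, b = sin(fδ)/sin δ ≈ 0.726.
p = a·p₁ + b·p₂ ≈ (0.102, 0.658, -0.746); φ = arcsin(p_z) ≈ -48.24°, λ = atan2(p_y, p_x) ≈ 81.15°.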